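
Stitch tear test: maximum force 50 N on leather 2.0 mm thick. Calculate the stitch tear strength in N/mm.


25.0 N/mm

Stitch tear strength = force / thickness
STS = 50 / 2.0 = 25.0 N/mm


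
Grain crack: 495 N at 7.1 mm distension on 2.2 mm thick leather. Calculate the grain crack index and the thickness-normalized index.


Crack index = 495 / 7.1 = 69.7 N/mm
Normalized = 69.7 / 2.2 = 31.7 N/mm per mm


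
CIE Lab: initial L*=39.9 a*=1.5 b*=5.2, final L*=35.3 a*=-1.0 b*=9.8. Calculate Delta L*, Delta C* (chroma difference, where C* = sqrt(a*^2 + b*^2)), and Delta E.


Delta L* = -4.6
Delta C* = 4.44
Delta E = 6.97


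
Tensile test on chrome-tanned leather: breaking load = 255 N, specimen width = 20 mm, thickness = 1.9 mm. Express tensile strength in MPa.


6.71 MPa

Cross-section = 20 x 1.9 = 38.0 mm^2
TS = 255 / 38.0 = 6.71 MPa
(1 N/mm^2 = 1 MPa)


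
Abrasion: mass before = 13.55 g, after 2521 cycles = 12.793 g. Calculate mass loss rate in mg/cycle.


0.300 mg/cycle


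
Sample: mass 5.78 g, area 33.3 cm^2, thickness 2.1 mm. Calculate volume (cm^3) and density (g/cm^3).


Thickness in cm = 2.1 / 10 = 0.21 cm
Volume = 33.3 x 0.21 = 6.993 cm^3
Density = 5.78 / 6.993 = 0.827 g/cm^3


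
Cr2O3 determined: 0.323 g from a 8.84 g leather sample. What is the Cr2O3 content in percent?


Cr2O3% = 0.323 / 8.84 x 100
Cr2O3% = 3.65%


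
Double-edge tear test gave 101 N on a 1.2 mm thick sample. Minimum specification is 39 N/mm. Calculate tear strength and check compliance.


Tear strength = 84.2 N/mm
Compliant: Yes


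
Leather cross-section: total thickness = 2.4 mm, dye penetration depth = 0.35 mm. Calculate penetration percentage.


Penetration% = 0.35 / 2.4 x 100
Penetration = 14.6%


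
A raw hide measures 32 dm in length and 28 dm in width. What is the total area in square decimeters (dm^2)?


Area = length x width
Area = 32 x 28 = 896 dm^2


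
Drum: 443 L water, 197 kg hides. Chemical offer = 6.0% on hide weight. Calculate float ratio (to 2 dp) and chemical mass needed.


Float ratio = 2.25
Chemical needed = 11.82 kg

Float ratio = 443 / 197 = 2.25
Chemical = 197 x 6.0 / 100 = 11.82 kg


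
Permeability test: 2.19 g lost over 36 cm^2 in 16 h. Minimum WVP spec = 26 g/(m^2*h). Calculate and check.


WVP = 38.02 g/(m^2*h)
Meets specification: Yes


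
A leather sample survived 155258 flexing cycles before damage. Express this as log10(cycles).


5.19

log10(155258) = 5.19


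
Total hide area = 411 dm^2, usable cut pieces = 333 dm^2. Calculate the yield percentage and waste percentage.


Yield = 81.0%
Waste = 19.0%

Yield = 333 / 411 x 100 = 81.0%
Waste = 411 - 333 = 78 dm^2
Waste% = 100 - 81.0 = 19.0%


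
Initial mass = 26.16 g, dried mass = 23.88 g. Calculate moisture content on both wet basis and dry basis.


Moisture lost = 26.16 - 23.88 = 2.28 g
Wet basis MC = 2.28 / 26.16 x 100 = 8.7%
Dry basis MC = 2.28 / 23.88 x 100 = 9.5%


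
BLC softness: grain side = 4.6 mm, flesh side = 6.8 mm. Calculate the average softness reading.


5.70 mm

Average = (4.6 + 6.8) / 2
Average = 5.70 mm


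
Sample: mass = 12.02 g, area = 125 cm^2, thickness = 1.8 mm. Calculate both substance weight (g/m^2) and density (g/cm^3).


SW = 12.02 / 125 x 10000 = 961.6 g/m^2
Volume = 125 x 1.8 / 10 = 22.50 cm^3
Density = 12.02 / 22.50 = 0.534 g/cm^3


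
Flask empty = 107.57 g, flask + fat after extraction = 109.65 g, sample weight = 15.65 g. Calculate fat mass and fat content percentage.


Fat mass = 2.08 g
Fat content = 13.3%

Fat mass = 109.65 - 107.57 = 2.08 g
Fat% = 2.08 / 15.65 x 100 = 13.3%


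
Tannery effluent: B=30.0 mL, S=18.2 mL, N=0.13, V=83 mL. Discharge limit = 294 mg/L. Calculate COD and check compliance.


COD = (30.0 - 18.2) x 0.13 x 8000 / 83 = 147.9 mg/L
Limit: 294 mg/L
Compliant: Yes


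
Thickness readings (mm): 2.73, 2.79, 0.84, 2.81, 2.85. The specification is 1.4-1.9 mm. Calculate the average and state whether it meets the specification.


Average = 2.40 mm
Within specification: No


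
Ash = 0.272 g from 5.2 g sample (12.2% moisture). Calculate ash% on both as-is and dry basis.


As-is ash = 5.23%
Dry-basis ash = 5.96%

As-is ash% = 0.272 / 5.2 x 100 = 5.23%
Dry mass = 5.2 x (100 - 12.2) / 100 = 4.5656 g
Dry-basis ash% = 0.272 / 4.5656 x 100 = 5.96%


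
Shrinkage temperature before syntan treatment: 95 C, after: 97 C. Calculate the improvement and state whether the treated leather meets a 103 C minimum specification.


Improvement = 97 - 95 = 2 C
Spec check: 97 C >= 103 C? No


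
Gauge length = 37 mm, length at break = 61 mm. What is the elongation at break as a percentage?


64.9%

Extension = 61 - 37 = 24 mm
Elongation = 24 / 37 x 100 = 64.9%


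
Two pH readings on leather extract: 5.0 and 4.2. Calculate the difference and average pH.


Difference = |5.0 - 4.2| = 0.8
Average = (5.0 + 4.2) / 2 = 4.60


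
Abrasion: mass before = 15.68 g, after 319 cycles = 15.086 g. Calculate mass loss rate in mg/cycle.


1.862 mg/cycle

Mass loss = 15.68 - 15.086 = 0.594 g
Rate = 0.594 / 319 x 1000 = 1.862 mg/cycle


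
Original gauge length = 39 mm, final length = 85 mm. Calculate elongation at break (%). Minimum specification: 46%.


Extension = 85 - 39 = 46 mm
Elongation = 46 / 39 x 100 = 117.9%
Minimum required: 46%
Meets specification: Yes


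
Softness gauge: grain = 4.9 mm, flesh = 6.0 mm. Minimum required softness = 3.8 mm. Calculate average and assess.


Average softness = 5.45 mm
Meets requirement: Yes


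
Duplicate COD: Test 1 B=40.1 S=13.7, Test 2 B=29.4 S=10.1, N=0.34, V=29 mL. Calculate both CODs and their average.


COD1 = (40.1 - 13.7) x 0.34 x 8000 / 29 = 2476.1 mg/L
COD2 = (29.4 - 10.1) x 0.34 x 8000 / 29 = 1810.2 mg/L
Average = (2476.1 + 1810.2) / 2 = 2143.2 mg/L


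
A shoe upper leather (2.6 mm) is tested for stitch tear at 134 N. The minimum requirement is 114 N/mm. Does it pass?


STS = 51.5 N/mm
Passes: No


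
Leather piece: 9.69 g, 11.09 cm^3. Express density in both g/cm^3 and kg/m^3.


0.874 g/cm^3
874 kg/m^3

Density = 9.69 / 11.09 = 0.874 g/cm^3
Convert: 0.874 x 1000 = 874 kg/m^3


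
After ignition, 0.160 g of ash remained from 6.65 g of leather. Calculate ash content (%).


2.41%

Ash% = 0.160 / 6.65 x 100
Ash% = 2.41%


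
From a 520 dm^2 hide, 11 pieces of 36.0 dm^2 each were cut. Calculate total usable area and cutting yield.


Total usable = 11 x 36.0 = 396.0 dm^2
Yield = 396.0 / 520 x 100 = 76.2%


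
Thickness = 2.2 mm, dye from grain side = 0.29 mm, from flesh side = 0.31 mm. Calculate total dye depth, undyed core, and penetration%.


Total dyed = 0.60 mm
Undyed core = 1.60 mm
Penetration = 27.3%


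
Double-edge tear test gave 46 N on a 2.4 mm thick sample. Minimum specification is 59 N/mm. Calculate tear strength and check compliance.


Tear strength = 19.2 N/mm
Compliant: No

Tear strength = 46 / 2.4 = 19.2 N/mm
Required minimum = 59 N/mm
Compliant: No


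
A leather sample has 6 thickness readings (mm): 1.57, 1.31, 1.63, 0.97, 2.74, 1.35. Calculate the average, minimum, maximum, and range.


Average = 1.60 mm
Min = 0.97 mm
Max = 2.74 mm
Range = 1.77 mm


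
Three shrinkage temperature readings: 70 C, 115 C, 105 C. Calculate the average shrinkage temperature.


Average = (70 + 115 + 105) / 3
Average = 290 / 3 = 96.7 C


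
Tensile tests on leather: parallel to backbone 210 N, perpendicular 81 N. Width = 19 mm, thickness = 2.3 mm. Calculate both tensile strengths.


Parallel = 4.81 N/mm^2
Perpendicular = 1.85 N/mm^2


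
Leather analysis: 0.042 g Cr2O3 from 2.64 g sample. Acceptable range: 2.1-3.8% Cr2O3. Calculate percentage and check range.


Cr2O3 = 1.59%
Within range: No

Cr2O3% = 0.042 / 2.64 x 100 = 1.59%
Acceptable range: 2.1 to 3.8%
Within range: No


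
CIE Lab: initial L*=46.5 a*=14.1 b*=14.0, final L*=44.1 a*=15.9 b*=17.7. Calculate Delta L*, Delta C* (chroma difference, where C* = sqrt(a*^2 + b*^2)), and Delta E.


Delta L* = -2.4
Delta C* = 3.92
Delta E = 4.76

Delta L* = 44.1 - 46.5 = -2.4
C1* = sqrt((14.1)^2 + (14.0)^2) = 19.870
C2* = sqrt((15.9)^2 + (17.7)^2) = 23.793
Delta C* = 23.793 - 19.870 = 3.92
Delta E = sqrt((-2.4)^2 + (1.8)^2 + (3.7)^2) = 4.76


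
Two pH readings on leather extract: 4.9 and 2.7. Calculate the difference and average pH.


Difference = |4.9 - 2.7| = 2.2
Average = (4.9 + 2.7) / 2 = 3.80


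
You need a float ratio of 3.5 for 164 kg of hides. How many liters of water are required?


574.0 L

Water = hide weight x target ratio
Water = 164 x 3.5 = 574.0 L


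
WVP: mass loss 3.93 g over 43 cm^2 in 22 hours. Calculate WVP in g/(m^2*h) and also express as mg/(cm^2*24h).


WVP = 41.54 g/(m^2*h)
Daily rate = 99.70 mg/(cm^2*24h)

WVP = 3.93 / (43 x 22) x 10000 = 41.54 g/(m^2*h)
Mass loss in mg = 3.93 x 1000 = 3930 mg
Per cm^2 per 24h in mg: 3930 x 24 / (43 x 22) = 94320 / 946 = 99.70 mg/(cm^2*24h)


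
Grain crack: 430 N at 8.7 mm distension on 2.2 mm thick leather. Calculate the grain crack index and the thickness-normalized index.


Crack index = 430 / 8.7 = 49.4 N/mm
Normalized = 49.4 / 2.2 = 22.5 N/mm per mm


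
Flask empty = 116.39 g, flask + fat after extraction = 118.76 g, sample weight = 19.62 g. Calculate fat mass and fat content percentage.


Fat mass = 2.37 g
Fat content = 12.1%

Fat mass = 118.76 - 116.39 = 2.37 g
Fat% = 2.37 / 19.62 x 100 = 12.1%


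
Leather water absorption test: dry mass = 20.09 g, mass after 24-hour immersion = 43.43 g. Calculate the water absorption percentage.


Water absorbed = 43.43 - 20.09 = 23.34 g
WA% = 23.34 / 20.09 x 100 = 116.2%


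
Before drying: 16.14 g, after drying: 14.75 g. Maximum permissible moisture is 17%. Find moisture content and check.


Moisture content = 8.6%
Acceptable: Yes


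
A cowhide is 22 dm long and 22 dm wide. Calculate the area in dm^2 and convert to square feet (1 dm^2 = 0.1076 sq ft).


484 dm^2
52.08 sq ft

Area = 22 x 22 = 484 dm^2
Conversion: 484 x 0.1076 = 52.08 sq ft


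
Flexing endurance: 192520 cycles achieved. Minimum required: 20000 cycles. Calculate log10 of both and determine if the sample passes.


log10(192520) = 5.28
log10(20000) = 4.30
Passes: Yes


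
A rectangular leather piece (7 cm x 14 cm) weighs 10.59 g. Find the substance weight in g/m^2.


1080.6 g/m^2

Area = 7 x 14 = 98 cm^2
SW = 10.59 / 98 x 10000 = 1080.6 g/m^2


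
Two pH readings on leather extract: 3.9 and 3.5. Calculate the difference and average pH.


Difference = 0.4
Average pH = 3.70

Difference = |3.9 - 3.5| = 0.4
Average = (3.9 + 3.5) / 2 = 3.70


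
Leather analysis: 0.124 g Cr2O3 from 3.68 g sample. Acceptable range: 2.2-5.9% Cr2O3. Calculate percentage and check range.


Cr2O3 = 3.37%
Within range: Yes

Cr2O3% = 0.124 / 3.68 x 100 = 3.37%
Acceptable range: 2.2 to 5.9%
Within range: Yes


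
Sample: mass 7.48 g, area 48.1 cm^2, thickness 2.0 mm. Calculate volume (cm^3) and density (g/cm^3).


Thickness in cm = 2.0 / 10 = 0.20 cm
Volume = 48.1 x 0.20 = 9.620 cm^3
Density = 7.48 / 9.620 = 0.778 g/cm^3


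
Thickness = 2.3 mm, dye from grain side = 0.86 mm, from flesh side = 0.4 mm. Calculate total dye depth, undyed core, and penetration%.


Total dyed = 0.86 + 0.4 = 1.26 mm
Undyed core = 2.3 - 1.26 = 1.04 mm
Penetration = 1.26 / 2.3 x 100 = 54.8%


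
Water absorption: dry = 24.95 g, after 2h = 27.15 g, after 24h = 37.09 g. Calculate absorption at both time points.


2h absorption = 8.8%
24h absorption = 48.7%


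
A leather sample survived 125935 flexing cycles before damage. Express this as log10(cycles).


log10(125935) = 5.10


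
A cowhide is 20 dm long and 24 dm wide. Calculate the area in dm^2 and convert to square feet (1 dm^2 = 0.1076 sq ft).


Area = 20 x 24 = 480 dm^2
Conversion: 480 x 0.1076 = 51.65 sq ft


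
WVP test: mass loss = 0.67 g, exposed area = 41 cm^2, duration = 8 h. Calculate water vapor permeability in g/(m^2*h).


20.43 g/(m^2*h)


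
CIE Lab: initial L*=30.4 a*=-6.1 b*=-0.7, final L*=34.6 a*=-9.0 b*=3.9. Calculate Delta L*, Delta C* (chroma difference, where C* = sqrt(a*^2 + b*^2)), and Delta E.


Delta L* = 4.2
Delta C* = 3.67
Delta E = 6.87


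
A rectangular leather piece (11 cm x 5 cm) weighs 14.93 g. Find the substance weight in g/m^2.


Area = 11 x 5 = 55 cm^2
SW = 14.93 / 55 x 10000 = 2714.5 g/m^2


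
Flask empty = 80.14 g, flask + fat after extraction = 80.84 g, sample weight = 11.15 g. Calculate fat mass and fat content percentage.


Fat mass = 80.84 - 80.14 = 0.70 g
Fat% = 0.70 / 11.15 x 100 = 6.3%


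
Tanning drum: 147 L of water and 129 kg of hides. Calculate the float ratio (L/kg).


1.1

Float ratio = water / hide weight
Ratio = 147 / 129 = 1.1


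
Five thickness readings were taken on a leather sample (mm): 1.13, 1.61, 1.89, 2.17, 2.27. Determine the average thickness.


Sum = 1.13 + 1.61 + 1.89 + 2.17 + 2.27 = 9.07
Average = 9.07 / 5 = 1.81 mm


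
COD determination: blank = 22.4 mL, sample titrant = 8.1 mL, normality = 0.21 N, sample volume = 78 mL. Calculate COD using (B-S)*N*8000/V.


308.0 mg/L

COD = (22.4 - 8.1) x 0.21 x 8000 / 78
COD = 14.3 x 0.21 x 8000 / 78
COD = 308.0 mg/L


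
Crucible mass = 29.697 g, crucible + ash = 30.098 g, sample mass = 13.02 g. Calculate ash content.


Ash mass = 30.098 - 29.697 = 0.401 g
Ash% = 0.401 / 13.02 x 100 = 3.08%


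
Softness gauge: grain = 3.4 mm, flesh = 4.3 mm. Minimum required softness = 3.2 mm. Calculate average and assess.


Average = (3.4 + 4.3) / 2 = 3.85 mm
Minimum = 3.2 mm
Meets requirement: Yes


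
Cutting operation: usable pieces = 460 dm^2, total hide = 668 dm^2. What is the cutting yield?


68.9%

Yield = usable / total x 100
Yield = 460 / 668 x 100 = 68.9%


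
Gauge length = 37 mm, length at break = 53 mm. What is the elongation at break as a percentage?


Extension = 53 - 37 = 16 mm
Elongation = 16 / 37 x 100 = 43.2%


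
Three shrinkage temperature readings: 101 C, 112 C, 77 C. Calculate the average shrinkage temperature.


96.7 C


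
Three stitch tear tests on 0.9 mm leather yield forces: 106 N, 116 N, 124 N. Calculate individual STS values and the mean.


STS1 = 106 / 0.9 = 117.8 N/mm
STS2 = 116 / 0.9 = 128.9 N/mm
STS3 = 124 / 0.9 = 137.8 N/mm
Mean = (117.8 + 128.9 + 137.8) / 3 = 128.2 N/mm


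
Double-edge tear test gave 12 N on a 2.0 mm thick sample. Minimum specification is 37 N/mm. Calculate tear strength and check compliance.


Tear strength = 6.0 N/mm
Compliant: No

Tear strength = 12 / 2.0 = 6.0 N/mm
Required minimum = 37 N/mm
Compliant: No


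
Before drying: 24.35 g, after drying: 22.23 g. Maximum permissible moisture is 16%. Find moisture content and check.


Moisture content = 8.7%
Acceptable: Yes

MC = (24.35 - 22.23) / 24.35 x 100 = 8.7%
Maximum: 16%
Acceptable: Yes


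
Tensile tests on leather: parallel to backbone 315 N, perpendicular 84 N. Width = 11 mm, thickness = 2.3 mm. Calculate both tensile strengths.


Parallel = 12.45 N/mm^2
Perpendicular = 3.32 N/mm^2


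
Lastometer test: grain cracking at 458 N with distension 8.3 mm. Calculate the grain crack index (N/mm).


55.2 N/mm

Grain crack index = force / distension
Index = 458 / 8.3 = 55.2 N/mm


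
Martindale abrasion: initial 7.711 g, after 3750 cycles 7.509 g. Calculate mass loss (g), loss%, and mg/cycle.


Mass loss = 0.202 g
Loss = 2.62%
Rate = 0.054 mg/cycle

Loss = 7.711 - 7.509 = 0.202 g
Loss% = 0.202 / 7.711 x 100 = 2.62%
Rate = 0.202 / 3750 x 1000 = 0.054 mg/cycle


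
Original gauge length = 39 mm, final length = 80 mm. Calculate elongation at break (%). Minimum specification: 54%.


Extension = 80 - 39 = 41 mm
Elongation = 41 / 39 x 100 = 105.1%
Minimum required: 54%
Meets specification: Yes


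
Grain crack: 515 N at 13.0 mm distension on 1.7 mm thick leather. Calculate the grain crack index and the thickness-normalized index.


Crack index = 515 / 13.0 = 39.6 N/mm
Normalized = 39.6 / 1.7 = 23.3 N/mm per mm


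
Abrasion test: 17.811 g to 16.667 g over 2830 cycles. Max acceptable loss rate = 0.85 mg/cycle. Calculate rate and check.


Loss = 17.811 - 16.667 = 1.144 g
Rate = 1.144 g / 2830 cycles x 1000 = 0.404 mg/cycle
Max = 0.85 mg/cycle
Passes: Yes


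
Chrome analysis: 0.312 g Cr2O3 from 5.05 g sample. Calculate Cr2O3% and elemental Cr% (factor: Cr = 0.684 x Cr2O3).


Cr2O3% = 0.312 / 5.05 x 100 = 6.18%
Cr% = 6.18 x 0.684 = 4.23%


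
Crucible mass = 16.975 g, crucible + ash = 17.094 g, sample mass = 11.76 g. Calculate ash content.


Ash mass = 17.094 - 16.975 = 0.119 g
Ash% = 0.119 / 11.76 x 100 = 1.01%


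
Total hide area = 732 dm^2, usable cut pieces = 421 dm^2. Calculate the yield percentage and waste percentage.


Yield = 57.5%
Waste = 42.5%

Yield = 421 / 732 x 100 = 57.5%
Waste = 732 - 421 = 311 dm^2
Waste% = 100 - 57.5 = 42.5%


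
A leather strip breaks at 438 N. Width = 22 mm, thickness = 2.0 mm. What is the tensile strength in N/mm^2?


Cross-sectional area = 22 x 2.0 = 44.0 mm^2
Tensile strength = 438 / 44.0 = 9.95 N/mm^2


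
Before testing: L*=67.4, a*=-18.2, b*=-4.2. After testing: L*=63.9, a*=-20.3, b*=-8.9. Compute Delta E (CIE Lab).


dL = 63.9 - 67.4 = -3.5
da = -20.3 - (-18.2) = -2.1
db = -8.9 - (-4.2) = -4.7
dE = sqrt((-3.5)^2 + (-2.1)^2 + (-4.7)^2) = 6.22


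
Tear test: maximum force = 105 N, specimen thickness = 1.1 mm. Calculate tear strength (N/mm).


95.5 N/mm

Tear strength = force / thickness
Tear = 105 / 1.1 = 95.5 N/mm


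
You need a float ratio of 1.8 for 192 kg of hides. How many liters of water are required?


345.6 L

Water = hide weight x target ratio
Water = 192 x 1.8 = 345.6 L


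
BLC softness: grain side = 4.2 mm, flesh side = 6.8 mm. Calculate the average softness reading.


5.50 mm

Average = (4.2 + 6.8) / 2
Average = 5.50 mm


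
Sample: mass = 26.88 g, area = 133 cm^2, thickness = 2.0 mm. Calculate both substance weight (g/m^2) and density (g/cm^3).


Substance weight = 2021.1 g/m^2
Density = 1.011 g/cm^3

SW = 26.88 / 133 x 10000 = 2021.1 g/m^2
Volume = 133 x 2.0 / 10 = 26.60 cm^3
Density = 26.88 / 26.60 = 1.011 g/cm^3


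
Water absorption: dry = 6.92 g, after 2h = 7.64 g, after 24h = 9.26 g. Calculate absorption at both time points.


2h absorption = 10.4%
24h absorption = 33.8%


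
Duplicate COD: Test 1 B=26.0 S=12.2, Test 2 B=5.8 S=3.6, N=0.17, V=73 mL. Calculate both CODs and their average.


COD1 = 257.1 mg/L
COD2 = 41.0 mg/L
Average = 149.1 mg/L

COD1 = (26.0 - 12.2) x 0.17 x 8000 / 73 = 257.1 mg/L
COD2 = (5.8 - 3.6) x 0.17 x 8000 / 73 = 41.0 mg/L
Average = (257.1 + 41.0) / 2 = 149.1 mg/L


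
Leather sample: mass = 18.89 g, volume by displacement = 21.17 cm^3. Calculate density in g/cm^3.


0.892 g/cm^3

Density = mass / volume
Density = 18.89 / 21.17 = 0.892 g/cm^3


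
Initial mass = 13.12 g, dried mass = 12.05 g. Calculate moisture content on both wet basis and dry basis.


Moisture lost = 13.12 - 12.05 = 1.07 g
Wet basis MC = 1.07 / 13.12 x 100 = 8.2%
Dry basis MC = 1.07 / 12.05 x 100 = 8.9%


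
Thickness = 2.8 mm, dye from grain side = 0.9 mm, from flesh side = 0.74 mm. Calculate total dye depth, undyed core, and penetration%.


Total dyed = 1.64 mm
Undyed core = 1.16 mm
Penetration = 58.6%

Total dyed = 0.9 + 0.74 = 1.64 mm
Undyed core = 2.8 - 1.64 = 1.16 mm
Penetration = 1.64 / 2.8 x 100 = 58.6%


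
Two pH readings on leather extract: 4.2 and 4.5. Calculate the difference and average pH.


Difference = 0.3
Average pH = 4.35


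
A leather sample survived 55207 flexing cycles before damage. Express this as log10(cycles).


log10(55207) = 4.74


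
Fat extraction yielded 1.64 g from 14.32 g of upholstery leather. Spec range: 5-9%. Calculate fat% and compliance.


Fat% = 1.64 / 14.32 x 100 = 11.5%
Spec range: 5-9%
Compliant: No


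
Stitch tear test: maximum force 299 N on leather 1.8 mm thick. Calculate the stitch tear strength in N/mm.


Stitch tear strength = force / thickness
STS = 299 / 1.8 = 166.1 N/mm


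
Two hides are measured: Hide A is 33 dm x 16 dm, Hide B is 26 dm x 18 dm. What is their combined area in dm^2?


996 dm^2


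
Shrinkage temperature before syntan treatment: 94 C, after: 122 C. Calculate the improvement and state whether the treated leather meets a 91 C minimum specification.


Improvement = 122 - 94 = 28 C
Spec check: 122 C >= 91 C? Yes


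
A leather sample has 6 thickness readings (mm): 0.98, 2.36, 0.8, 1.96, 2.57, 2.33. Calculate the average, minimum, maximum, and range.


Average = 1.83 mm
Min = 0.8 mm
Max = 2.57 mm
Range = 1.77 mm


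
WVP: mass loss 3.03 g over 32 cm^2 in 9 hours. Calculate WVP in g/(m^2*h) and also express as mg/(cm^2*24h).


WVP = 3.03 / (32 x 9) x 10000 = 105.21 g/(m^2*h)
Mass loss in mg = 3.03 x 1000 = 3030 mg
Per cm^2 per 24h in mg: 3030 x 24 / (32 x 9) = 72720 / 288 = 252.50 mg/(cm^2*24h)


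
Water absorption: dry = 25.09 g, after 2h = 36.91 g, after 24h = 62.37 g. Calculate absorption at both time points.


2h absorption = 47.1%
24h absorption = 148.6%

WA (2h) = (36.91 - 25.09) / 25.09 x 100 = 47.1%
WA (24h) = (62.37 - 25.09) / 25.09 x 100 = 148.6%


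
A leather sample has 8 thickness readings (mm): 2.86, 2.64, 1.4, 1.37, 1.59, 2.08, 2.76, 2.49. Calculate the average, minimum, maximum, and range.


Sum = 17.19
Average = 17.19 / 8 = 2.15 mm
Minimum = 1.37 mm
Maximum = 2.86 mm
Range = 2.86 - 1.37 = 1.49 mm


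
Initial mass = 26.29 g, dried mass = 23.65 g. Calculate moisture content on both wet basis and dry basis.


Wet basis = 10.0%
Dry basis = 11.2%

Moisture lost = 26.29 - 23.65 = 2.64 g
Wet basis MC = 2.64 / 26.29 x 100 = 10.0%
Dry basis MC = 2.64 / 23.65 x 100 = 11.2%


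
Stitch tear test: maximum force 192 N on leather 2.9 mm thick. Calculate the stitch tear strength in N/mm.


66.2 N/mm

Stitch tear strength = force / thickness
STS = 192 / 2.9 = 66.2 N/mm


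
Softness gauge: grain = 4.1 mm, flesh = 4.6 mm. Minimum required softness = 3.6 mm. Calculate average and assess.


Average softness = 4.35 mm
Meets requirement: Yes

Average = (4.1 + 4.6) / 2 = 4.35 mm
Minimum = 3.6 mm
Meets requirement: Yes


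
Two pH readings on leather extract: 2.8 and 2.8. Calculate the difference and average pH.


Difference = |2.8 - 2.8| = 0.0
Average = (2.8 + 2.8) / 2 = 2.80


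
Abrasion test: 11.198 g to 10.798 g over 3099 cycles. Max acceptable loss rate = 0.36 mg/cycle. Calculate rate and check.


Loss = 11.198 - 10.798 = 0.400 g
Rate = 0.400 g / 3099 cycles x 1000 = 0.129 mg/cycle
Max = 0.36 mg/cycle
Passes: Yes


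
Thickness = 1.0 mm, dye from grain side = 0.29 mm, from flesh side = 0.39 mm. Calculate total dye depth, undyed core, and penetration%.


Total dyed = 0.68 mm
Undyed core = 0.32 mm
Penetration = 68.0%

Total dyed = 0.29 + 0.39 = 0.68 mm
Undyed core = 1.0 - 0.68 = 0.32 mm
Penetration = 0.68 / 1.0 x 100 = 68.0%


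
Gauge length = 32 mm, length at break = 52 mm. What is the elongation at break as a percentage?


Extension = 52 - 32 = 20 mm
Elongation = 20 / 32 x 100 = 62.5%


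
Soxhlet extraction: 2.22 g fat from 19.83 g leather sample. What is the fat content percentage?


Fat content = 2.22 / 19.83 x 100
Fat = 11.2%


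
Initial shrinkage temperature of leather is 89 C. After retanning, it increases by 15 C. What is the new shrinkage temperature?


104 C

New Ts = 89 + 15 = 104 C


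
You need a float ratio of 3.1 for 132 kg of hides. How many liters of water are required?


409.2 L

Water = hide weight x target ratio
Water = 132 x 3.1 = 409.2 L


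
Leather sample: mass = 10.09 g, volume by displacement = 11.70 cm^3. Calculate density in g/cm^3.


Density = mass / volume
Density = 10.09 / 11.70 = 0.862 g/cm^3


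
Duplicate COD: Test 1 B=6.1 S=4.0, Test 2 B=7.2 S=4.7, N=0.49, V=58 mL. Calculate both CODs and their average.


COD1 = 141.9 mg/L
COD2 = 169.0 mg/L
Average = 155.5 mg/L

COD1 = (6.1 - 4.0) x 0.49 x 8000 / 58 = 141.9 mg/L
COD2 = (7.2 - 4.7) x 0.49 x 8000 / 58 = 169.0 mg/L
Average = (141.9 + 169.0) / 2 = 155.5 mg/L


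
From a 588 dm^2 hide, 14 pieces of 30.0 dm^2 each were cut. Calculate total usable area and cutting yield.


Total usable = 14 x 30.0 = 420.0 dm^2
Yield = 420.0 / 588 x 100 = 71.4%


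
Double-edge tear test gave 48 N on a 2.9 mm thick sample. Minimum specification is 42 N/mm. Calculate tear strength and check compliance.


Tear strength = 48 / 2.9 = 16.6 N/mm
Required minimum = 42 N/mm
Compliant: No


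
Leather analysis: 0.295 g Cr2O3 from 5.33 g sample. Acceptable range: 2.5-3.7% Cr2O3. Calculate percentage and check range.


Cr2O3 = 5.53%
Within range: No

Cr2O3% = 0.295 / 5.33 x 100 = 5.53%
Acceptable range: 2.5 to 3.7%
Within range: No


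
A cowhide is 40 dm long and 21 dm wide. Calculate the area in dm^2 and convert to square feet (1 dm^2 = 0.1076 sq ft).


840 dm^2
90.38 sq ft

Area = 40 x 21 = 840 dm^2
Conversion: 840 x 0.1076 = 90.38 sq ft


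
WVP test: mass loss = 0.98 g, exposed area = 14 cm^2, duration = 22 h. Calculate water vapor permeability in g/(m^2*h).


31.82 g/(m^2*h)

WVP = mass_loss / (area x time) x 10000
WVP = 0.98 / (14 x 22) x 10000
WVP = 0.98 / 308 x 10000 = 31.82 g/(m^2*h)


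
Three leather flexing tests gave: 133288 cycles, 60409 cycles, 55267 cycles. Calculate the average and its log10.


Average = (133288 + 60409 + 55267) / 3 = 82988 cycles
log10(82988) = 4.92


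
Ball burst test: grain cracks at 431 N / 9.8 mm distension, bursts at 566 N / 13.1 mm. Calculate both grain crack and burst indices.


Crack index = 431 / 9.8 = 44.0 N/mm
Burst index = 566 / 13.1 = 43.2 N/mm


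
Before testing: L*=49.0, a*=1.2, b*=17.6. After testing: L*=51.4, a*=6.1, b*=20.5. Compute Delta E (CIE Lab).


Delta E = 6.18


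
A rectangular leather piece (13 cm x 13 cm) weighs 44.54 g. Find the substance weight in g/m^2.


2635.5 g/m^2

Area = 13 x 13 = 169 cm^2
SW = 44.54 / 169 x 10000 = 2635.5 g/m^2


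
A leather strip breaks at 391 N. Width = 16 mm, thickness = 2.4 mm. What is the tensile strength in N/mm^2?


Cross-sectional area = 16 x 2.4 = 38.4 mm^2
Tensile strength = 391 / 38.4 = 10.18 N/mm^2


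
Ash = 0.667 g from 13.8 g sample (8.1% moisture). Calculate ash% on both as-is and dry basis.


As-is ash% = 0.667 / 13.8 x 100 = 4.83%
Dry mass = 13.8 x (100 - 8.1) / 100 = 12.6822 g
Dry-basis ash% = 0.667 / 12.6822 x 100 = 5.26%


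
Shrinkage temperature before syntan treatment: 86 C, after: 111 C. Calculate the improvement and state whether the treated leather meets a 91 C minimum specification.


Improvement = 25 C
Meets 91 C spec: Yes


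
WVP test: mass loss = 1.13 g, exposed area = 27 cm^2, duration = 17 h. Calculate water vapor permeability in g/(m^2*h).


24.62 g/(m^2*h)


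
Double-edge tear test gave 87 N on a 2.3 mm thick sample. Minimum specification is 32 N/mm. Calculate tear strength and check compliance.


Tear strength = 37.8 N/mm
Compliant: Yes


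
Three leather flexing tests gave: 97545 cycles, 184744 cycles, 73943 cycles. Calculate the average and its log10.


Average = (97545 + 184744 + 73943) / 3 = 118744 cycles
log10(118744) = 5.07


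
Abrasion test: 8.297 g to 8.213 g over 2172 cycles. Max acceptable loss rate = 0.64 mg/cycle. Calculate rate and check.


Loss = 8.297 - 8.213 = 0.084 g
Rate = 0.084 g / 2172 cycles x 1000 = 0.039 mg/cycle
Max = 0.64 mg/cycle
Passes: Yes


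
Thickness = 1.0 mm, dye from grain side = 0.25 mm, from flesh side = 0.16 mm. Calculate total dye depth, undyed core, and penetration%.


Total dyed = 0.25 + 0.16 = 0.41 mm
Undyed core = 1.0 - 0.41 = 0.59 mm
Penetration = 0.41 / 1.0 x 100 = 41.0%


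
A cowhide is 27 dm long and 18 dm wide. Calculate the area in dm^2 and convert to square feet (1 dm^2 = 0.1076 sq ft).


486 dm^2
52.29 sq ft

Area = 27 x 18 = 486 dm^2
Conversion: 486 x 0.1076 = 52.29 sq ft


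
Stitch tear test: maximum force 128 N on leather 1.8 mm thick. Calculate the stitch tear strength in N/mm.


71.1 N/mm

Stitch tear strength = force / thickness
STS = 128 / 1.8 = 71.1 N/mm


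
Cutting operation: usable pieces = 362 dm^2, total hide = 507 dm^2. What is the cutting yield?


Yield = usable / total x 100
Yield = 362 / 507 x 100 = 71.4%


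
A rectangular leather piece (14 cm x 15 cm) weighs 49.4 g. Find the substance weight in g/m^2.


Area = 14 x 15 = 210 cm^2
SW = 49.4 / 210 x 10000 = 2352.4 g/m^2


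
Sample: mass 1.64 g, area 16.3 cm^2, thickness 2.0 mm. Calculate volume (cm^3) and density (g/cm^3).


Volume = 3.260 cm^3
Density = 0.503 g/cm^3

Thickness in cm = 2.0 / 10 = 0.20 cm
Volume = 16.3 x 0.20 = 3.260 cm^3
Density = 1.64 / 3.260 = 0.503 g/cm^3


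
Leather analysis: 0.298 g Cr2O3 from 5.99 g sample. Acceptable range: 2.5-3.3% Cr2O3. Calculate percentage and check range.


Cr2O3% = 0.298 / 5.99 x 100 = 4.97%
Acceptable range: 2.5 to 3.3%
Within range: No


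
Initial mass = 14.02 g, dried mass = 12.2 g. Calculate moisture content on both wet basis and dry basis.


Wet basis = 13.0%
Dry basis = 14.9%

Moisture lost = 14.02 - 12.2 = 1.82 g
Wet basis MC = 1.82 / 14.02 x 100 = 13.0%
Dry basis MC = 1.82 / 12.2 x 100 = 14.9%


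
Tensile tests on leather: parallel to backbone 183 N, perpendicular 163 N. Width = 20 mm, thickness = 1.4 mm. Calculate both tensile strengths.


Area = 20 x 1.4 = 28.0 mm^2
TS (parallel) = 183 / 28.0 = 6.54 N/mm^2
TS (perpendicular) = 163 / 28.0 = 5.82 N/mm^2


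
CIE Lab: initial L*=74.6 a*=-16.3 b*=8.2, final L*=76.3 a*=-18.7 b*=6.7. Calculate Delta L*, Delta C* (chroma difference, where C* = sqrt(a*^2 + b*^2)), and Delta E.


Delta L* = 1.7
Delta C* = 1.62
Delta E = 3.30

Delta L* = 76.3 - 74.6 = 1.7
C1* = sqrt((-16.3)^2 + (8.2)^2) = 18.246
C2* = sqrt((-18.7)^2 + (6.7)^2) = 19.864
Delta C* = 19.864 - 18.246 = 1.62
Delta E = sqrt((1.7)^2 + (-2.4)^2 + (-1.5)^2) = 3.30


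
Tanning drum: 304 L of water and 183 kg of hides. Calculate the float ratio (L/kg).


Float ratio = water / hide weight
Ratio = 304 / 183 = 1.7


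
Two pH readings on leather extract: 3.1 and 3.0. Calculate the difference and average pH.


Difference = |3.1 - 3.0| = 0.1
Average = (3.1 + 3.0) / 2 = 3.05


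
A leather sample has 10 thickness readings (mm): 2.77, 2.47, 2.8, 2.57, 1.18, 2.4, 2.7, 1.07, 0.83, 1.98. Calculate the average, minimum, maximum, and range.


Average = 2.08 mm
Min = 0.83 mm
Max = 2.8 mm
Range = 1.97 mm

Sum = 20.77
Average = 20.77 / 10 = 2.08 mm
Minimum = 0.83 mm
Maximum = 2.8 mm
Range = 2.8 - 0.83 = 1.97 mm


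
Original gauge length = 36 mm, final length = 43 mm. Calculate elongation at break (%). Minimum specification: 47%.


Elongation = 19.4%
Meets spec: No

Extension = 43 - 36 = 7 mm
Elongation = 7 / 36 x 100 = 19.4%
Minimum required: 47%
Meets specification: No


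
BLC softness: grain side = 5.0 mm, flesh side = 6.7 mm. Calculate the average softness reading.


5.85 mm

Average = (5.0 + 6.7) / 2
Average = 5.85 mm


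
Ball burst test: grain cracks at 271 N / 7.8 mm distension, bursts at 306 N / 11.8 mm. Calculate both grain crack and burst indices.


Crack index = 34.7 N/mm
Burst index = 25.9 N/mm

Crack index = 271 / 7.8 = 34.7 N/mm
Burst index = 306 / 11.8 = 25.9 N/mm


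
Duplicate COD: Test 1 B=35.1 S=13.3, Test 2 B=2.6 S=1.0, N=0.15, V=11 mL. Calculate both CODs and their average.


COD1 = (35.1 - 13.3) x 0.15 x 8000 / 11 = 2378.2 mg/L
COD2 = (2.6 - 1.0) x 0.15 x 8000 / 11 = 174.5 mg/L
Average = (2378.2 + 174.5) / 2 = 1276.4 mg/L


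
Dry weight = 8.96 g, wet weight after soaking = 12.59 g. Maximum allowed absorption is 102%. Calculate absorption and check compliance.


Absorption = 40.5%
Compliant: Yes

WA = (12.59 - 8.96) / 8.96 x 100 = 40.5%
Maximum allowed: 102%
Compliant: Yes


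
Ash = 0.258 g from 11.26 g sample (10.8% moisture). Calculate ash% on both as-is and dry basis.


As-is ash = 2.29%
Dry-basis ash = 2.57%


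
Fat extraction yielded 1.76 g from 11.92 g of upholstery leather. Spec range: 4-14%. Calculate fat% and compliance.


Fat content = 14.8%
Compliant: No

Fat% = 1.76 / 11.92 x 100 = 14.8%
Spec range: 4-14%
Compliant: No


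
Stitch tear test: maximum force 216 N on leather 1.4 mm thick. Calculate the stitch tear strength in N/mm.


154.3 N/mm

Stitch tear strength = force / thickness
STS = 216 / 1.4 = 154.3 N/mm


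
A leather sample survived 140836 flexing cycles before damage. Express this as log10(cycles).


log10(140836) = 5.15


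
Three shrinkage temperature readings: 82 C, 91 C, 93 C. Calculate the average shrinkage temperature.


88.7 C


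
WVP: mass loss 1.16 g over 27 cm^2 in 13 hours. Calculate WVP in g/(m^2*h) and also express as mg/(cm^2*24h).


WVP = 33.05 g/(m^2*h)
Daily rate = 79.32 mg/(cm^2*24h)

WVP = 1.16 / (27 x 13) x 10000 = 33.05 g/(m^2*h)
Mass loss in mg = 1.16 x 1000 = 1160 mg
Per cm^2 per 24h in mg: 1160 x 24 / (27 x 13) = 27840 / 351 = 79.32 mg/(cm^2*24h)


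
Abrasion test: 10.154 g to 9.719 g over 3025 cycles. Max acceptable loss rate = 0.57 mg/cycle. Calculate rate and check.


Rate = 0.144 mg/cycle
Passes: Yes

Loss = 10.154 - 9.719 = 0.435 g
Rate = 0.435 g / 3025 cycles x 1000 = 0.144 mg/cycle
Max = 0.57 mg/cycle
Passes: Yes


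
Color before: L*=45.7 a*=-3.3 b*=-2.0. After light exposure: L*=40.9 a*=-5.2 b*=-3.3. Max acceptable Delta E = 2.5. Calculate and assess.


Delta E = 5.32
Passes: No

dL = -4.8, da = -1.9, db = -1.3
dE = sqrt((-4.8)^2 + (-1.9)^2 + (-1.3)^2) = 5.32
Max = 2.5
Passes: No


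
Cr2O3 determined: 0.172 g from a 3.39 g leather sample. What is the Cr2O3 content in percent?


5.07%


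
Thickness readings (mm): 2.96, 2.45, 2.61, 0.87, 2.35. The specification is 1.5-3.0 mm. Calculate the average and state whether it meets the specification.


Average = 2.25 mm
Within specification: Yes


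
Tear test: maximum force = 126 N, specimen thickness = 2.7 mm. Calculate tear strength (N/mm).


46.7 N/mm


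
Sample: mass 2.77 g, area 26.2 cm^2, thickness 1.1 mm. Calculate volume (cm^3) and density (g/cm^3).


Thickness in cm = 1.1 / 10 = 0.11 cm
Volume = 26.2 x 0.11 = 2.882 cm^3
Density = 2.77 / 2.882 = 0.961 g/cm^3


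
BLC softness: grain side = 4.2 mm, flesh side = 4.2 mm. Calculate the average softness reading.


4.20 mm

Average = (4.2 + 4.2) / 2
Average = 4.20 mm


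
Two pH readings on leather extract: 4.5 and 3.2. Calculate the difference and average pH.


Difference = |4.5 - 3.2| = 1.3
Average = (4.5 + 3.2) / 2 = 3.85


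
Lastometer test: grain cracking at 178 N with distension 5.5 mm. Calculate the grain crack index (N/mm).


Grain crack index = force / distension
Index = 178 / 5.5 = 32.4 N/mm


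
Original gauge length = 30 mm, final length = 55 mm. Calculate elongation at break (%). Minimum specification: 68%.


Extension = 55 - 30 = 25 mm
Elongation = 25 / 30 x 100 = 83.3%
Minimum required: 68%
Meets specification: Yes


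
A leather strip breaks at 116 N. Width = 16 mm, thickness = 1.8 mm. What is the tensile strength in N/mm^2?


4.03 N/mm^2


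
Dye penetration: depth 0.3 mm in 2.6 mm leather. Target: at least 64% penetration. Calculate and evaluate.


Penetration = 0.3 / 2.6 x 100 = 11.5%
Target: 64%
Meets target: No


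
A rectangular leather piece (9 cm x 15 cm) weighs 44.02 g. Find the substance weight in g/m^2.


Area = 9 x 15 = 135 cm^2
SW = 44.02 / 135 x 10000 = 3260.7 g/m^2


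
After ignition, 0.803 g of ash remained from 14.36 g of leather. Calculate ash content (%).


5.59%

Ash% = 0.803 / 14.36 x 100
Ash% = 5.59%


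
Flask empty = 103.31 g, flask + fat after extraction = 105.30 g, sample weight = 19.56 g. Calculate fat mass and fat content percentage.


Fat mass = 105.30 - 103.31 = 1.99 g
Fat% = 1.99 / 19.56 x 100 = 10.2%


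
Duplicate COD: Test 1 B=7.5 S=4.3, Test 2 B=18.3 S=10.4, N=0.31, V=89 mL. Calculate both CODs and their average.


COD1 = (7.5 - 4.3) x 0.31 x 8000 / 89 = 89.2 mg/L
COD2 = (18.3 - 10.4) x 0.31 x 8000 / 89 = 220.1 mg/L
Average = (89.2 + 220.1) / 2 = 154.7 mg/L


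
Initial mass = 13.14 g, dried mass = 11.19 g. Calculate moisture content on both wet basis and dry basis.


Moisture lost = 13.14 - 11.19 = 1.95 g
Wet basis MC = 1.95 / 13.14 x 100 = 14.8%
Dry basis MC = 1.95 / 11.19 x 100 = 17.4%


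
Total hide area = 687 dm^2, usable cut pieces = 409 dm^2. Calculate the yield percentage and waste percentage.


Yield = 409 / 687 x 100 = 59.5%
Waste = 687 - 409 = 278 dm^2
Waste% = 100 - 59.5 = 40.5%


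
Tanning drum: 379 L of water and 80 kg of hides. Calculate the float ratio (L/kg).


Float ratio = water / hide weight
Ratio = 379 / 80 = 4.7


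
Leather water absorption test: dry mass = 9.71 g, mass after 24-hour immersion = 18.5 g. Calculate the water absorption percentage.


90.5%

Water absorbed = 18.5 - 9.71 = 8.79 g
WA% = 8.79 / 9.71 x 100 = 90.5%


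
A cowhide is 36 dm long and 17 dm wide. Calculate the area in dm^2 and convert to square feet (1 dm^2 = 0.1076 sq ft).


Area = 36 x 17 = 612 dm^2
Conversion: 612 x 0.1076 = 65.85 sq ft


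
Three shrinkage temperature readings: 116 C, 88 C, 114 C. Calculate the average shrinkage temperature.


Average = (116 + 88 + 114) / 3
Average = 318 / 3 = 106.0 C


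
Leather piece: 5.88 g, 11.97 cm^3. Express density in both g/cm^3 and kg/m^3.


0.491 g/cm^3
491 kg/m^3


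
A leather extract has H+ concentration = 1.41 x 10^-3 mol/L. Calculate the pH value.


pH = 2.85

pH = -log10[H+]
pH = -log10(1.41 x 10^-3) = 2.85


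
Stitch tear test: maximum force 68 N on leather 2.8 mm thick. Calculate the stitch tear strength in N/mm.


24.3 N/mm


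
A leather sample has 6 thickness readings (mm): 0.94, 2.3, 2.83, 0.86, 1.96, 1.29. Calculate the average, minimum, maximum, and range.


Average = 1.70 mm
Min = 0.86 mm
Max = 2.83 mm
Range = 1.97 mm


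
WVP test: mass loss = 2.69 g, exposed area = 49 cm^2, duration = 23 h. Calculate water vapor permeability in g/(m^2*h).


23.87 g/(m^2*h)

WVP = mass_loss / (area x time) x 10000
WVP = 2.69 / (49 x 23) x 10000
WVP = 2.69 / 1127 x 10000 = 23.87 g/(m^2*h)


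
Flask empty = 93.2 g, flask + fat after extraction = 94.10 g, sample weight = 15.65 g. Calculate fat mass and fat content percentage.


Fat mass = 0.90 g
Fat content = 5.8%


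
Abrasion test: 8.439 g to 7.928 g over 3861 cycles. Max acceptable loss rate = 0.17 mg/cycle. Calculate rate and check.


Loss = 8.439 - 7.928 = 0.511 g
Rate = 0.511 g / 3861 cycles x 1000 = 0.132 mg/cycle
Max = 0.17 mg/cycle
Passes: Yes


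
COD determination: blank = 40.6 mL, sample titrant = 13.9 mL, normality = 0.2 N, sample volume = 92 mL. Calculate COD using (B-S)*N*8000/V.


464.3 mg/L


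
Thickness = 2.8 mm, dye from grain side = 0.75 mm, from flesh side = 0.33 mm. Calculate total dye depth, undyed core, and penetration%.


Total dyed = 0.75 + 0.33 = 1.08 mm
Undyed core = 2.8 - 1.08 = 1.72 mm
Penetration = 1.08 / 2.8 x 100 = 38.6%


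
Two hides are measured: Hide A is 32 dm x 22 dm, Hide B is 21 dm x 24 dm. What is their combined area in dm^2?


Hide A area = 32 x 22 = 704 dm^2
Hide B area = 21 x 24 = 504 dm^2
Total = 704 + 504 = 1208 dm^2


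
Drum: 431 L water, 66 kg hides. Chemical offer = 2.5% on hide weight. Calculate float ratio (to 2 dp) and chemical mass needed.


Float ratio = 431 / 66 = 6.53
Chemical = 66 x 2.5 / 100 = 1.65 kg


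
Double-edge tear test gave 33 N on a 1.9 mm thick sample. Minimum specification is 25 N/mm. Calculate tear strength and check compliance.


Tear strength = 33 / 1.9 = 17.4 N/mm
Required minimum = 25 N/mm
Compliant: No
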